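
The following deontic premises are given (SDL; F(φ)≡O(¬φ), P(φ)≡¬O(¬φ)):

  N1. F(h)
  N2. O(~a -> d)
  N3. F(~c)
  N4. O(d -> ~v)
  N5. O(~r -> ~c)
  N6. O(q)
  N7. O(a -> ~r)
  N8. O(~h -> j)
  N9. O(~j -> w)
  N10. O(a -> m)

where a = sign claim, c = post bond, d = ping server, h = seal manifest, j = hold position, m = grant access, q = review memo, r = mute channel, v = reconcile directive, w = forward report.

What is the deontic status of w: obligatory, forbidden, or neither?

Premise 9 is O(~j -> w), but O(~j) is not derivable from the premises, so it does not yield O(w).
No premise or chain of K-axiom applications forces O(w), and none forces O(~w). So w is neither obligatory nor forbidden under these norms.

Neither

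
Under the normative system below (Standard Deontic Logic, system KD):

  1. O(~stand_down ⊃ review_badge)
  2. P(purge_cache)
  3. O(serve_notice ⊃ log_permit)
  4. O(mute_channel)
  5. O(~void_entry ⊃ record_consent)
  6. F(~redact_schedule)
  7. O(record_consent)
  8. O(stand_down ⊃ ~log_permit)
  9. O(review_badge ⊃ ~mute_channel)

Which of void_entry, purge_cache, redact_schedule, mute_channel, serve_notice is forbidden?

Premise 4 gives O(mute_channel).
The contrapositive of premise 9 (O(review_badge ⊃ ~mute_channel)) is O(mute_channel ⊃ ~review_badge), and O(mute_channel) is already established, so O(~review_badge).
Premise 1, O(~stand_down ⊃ review_badge), contraposes to O(~review_badge ⊃ stand_down); with O(~review_badge) we get O(stand_down).
From O(stand_down) and premise 8, O(stand_down ⊃ ~log_permit), we obtain O(~log_permit).
The contrapositive of premise 3 (O(serve_notice ⊃ log_permit)) is O(~log_permit ⊃ ~serve_notice), and O(~log_permit) is already established, so O(~serve_notice).
So O(~serve_notice) holds, i.e. serve_notice is forbidden. None of the other listed options is forbidden under the premises.

serve_notice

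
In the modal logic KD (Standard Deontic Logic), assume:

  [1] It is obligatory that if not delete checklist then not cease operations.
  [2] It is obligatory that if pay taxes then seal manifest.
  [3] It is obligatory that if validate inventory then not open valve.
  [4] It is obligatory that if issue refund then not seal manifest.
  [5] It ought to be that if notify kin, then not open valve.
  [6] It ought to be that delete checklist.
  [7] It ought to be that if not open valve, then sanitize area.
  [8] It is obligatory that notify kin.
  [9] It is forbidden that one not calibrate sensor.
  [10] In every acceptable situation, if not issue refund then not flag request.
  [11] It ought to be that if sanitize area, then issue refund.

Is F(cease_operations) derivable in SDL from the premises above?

Premise 1 is O(¬delete_checklist → ¬cease_operations), but O(¬delete_checklist) is not derivable from the premises, so it does not yield O(¬cease_operations).
No other premise forces O(¬cease_operations). An ideal world satisfying every premise can still have cease_operations true, so F(cease_operations) is not derivable.

No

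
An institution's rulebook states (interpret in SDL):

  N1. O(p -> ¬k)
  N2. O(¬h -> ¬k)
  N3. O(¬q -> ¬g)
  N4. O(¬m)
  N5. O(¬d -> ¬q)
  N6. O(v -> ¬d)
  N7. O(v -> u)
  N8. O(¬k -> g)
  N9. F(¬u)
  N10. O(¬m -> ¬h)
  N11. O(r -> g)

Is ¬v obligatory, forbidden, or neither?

Premise 4 states O(¬m) outright.
Applying K to premise 10 (O(¬m -> ¬h)) and O(¬m) yields O(¬h).
Premise 2 is O(¬h -> ¬k); since O(¬h), deontic closure gives O(¬k).
Applying K to premise 8 (O(¬k -> g)) and O(¬k) yields O(g).
Premise 3, O(¬q -> ¬g), contraposes to O(g -> q); with O(g) we get O(q).
The contrapositive of premise 5 (O(¬d -> ¬q)) is O(q -> d), and O(q) is already established, so O(d).
The contrapositive of premise 6 (O(v -> ¬d)) is O(d -> ¬v), and O(d) is already established, so O(¬v).
Premises 1, 7, 9, 11 do not contribute to this derivation.
Hence ¬v is obligatory.

Obligatory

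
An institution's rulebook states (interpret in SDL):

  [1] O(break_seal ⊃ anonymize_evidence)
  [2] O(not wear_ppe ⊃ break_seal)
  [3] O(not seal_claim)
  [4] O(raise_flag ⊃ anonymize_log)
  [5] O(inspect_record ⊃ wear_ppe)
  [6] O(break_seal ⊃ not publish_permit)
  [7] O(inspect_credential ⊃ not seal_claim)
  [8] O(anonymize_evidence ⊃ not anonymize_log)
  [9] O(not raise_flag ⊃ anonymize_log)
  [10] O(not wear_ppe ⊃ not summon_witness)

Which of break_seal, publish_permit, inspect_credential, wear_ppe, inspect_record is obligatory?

wear_ppe

Premises 9 and 4 are O(not raise_flag ⊃ anonymize_log) and O(raise_flag ⊃ anonymize_log); every ideal world satisfies not raise_flag or raise_flag, so in either case anonymize_log holds — hence O(anonymize_log).
The contrapositive of premise 8 (O(anonymize_evidence ⊃ not anonymize_log)) is O(anonymize_log ⊃ not anonymize_evidence), and O(anonymize_log) is already established, so O(not anonymize_evidence).
The contrapositive of premise 1 (O(break_seal ⊃ anonymize_evidence)) is O(not anonymize_evidence ⊃ not break_seal), and O(not anonymize_evidence) is already established, so O(not break_seal).
The contrapositive of premise 2 (O(not wear_ppe ⊃ break_seal)) is O(not break_seal ⊃ wear_ppe), and O(not break_seal) is already established, so O(wear_ppe).
So O(wear_ppe) holds — wear_ppe is obligatory. None of the other listed options is made obligatory by any chain of premises.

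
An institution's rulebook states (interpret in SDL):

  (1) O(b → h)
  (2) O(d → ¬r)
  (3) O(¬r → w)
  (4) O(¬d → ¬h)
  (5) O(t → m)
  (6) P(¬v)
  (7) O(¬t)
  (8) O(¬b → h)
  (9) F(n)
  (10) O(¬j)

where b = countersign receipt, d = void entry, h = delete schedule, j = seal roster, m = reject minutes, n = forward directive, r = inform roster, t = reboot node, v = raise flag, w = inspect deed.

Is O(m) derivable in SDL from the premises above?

Premise 5 is O(t → m), but O(t) is not derivable from the premises, so it does not yield O(m).
No other premise forces O(m). An ideal world satisfying every premise can still have m false, so O(m) is not derivable.

No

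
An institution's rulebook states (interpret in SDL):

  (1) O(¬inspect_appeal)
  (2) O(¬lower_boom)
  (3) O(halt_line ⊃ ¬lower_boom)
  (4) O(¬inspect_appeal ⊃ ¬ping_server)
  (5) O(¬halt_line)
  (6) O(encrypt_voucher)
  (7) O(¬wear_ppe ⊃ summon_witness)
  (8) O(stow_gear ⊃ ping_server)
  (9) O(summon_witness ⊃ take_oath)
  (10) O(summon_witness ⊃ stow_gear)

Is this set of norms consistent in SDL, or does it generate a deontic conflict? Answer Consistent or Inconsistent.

Consistent

Premise 3 is O(halt_line ⊃ ¬lower_boom); even if O(¬lower_boom) held, inferring O(halt_line) would be affirming the consequent — invalid.
So O(halt_line) is not derivable, and the apparent clash with O(¬halt_line) does not arise.
A world satisfying every obligation exists (e.g. encrypt_voucher=true, halt_line=false, inspect_appeal=false, lower_boom=false, ping_server=false, stow_gear=false, summon_witness=false, take_oath=false, wear_ppe=true); no atom is both obligatory and forbidden, so the set is consistent.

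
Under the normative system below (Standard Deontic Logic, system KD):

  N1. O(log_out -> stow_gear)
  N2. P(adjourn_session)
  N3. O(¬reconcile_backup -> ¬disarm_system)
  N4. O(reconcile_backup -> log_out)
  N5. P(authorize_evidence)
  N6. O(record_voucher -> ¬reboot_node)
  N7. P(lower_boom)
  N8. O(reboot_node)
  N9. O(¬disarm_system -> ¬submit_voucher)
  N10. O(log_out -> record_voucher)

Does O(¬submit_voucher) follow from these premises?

From premise 8 we have O(reboot_node).
Premise 6, O(record_voucher -> ¬reboot_node), contraposes to O(reboot_node -> ¬record_voucher); with O(reboot_node) we get O(¬record_voucher).
Premise 10 is O(log_out -> record_voucher); contrapositively O(¬record_voucher -> ¬log_out). Since O(¬record_voucher) holds, K gives O(¬log_out).
Premise 4 is O(reconcile_backup -> log_out); contrapositively O(¬log_out -> ¬reconcile_backup). Since O(¬log_out) holds, K gives O(¬reconcile_backup).
From O(¬reconcile_backup) and premise 3, O(¬reconcile_backup -> ¬disarm_system), we obtain O(¬disarm_system).
From O(¬disarm_system) and premise 9, O(¬disarm_system -> ¬submit_voucher), we obtain O(¬submit_voucher).
Premises 1, 2, 5, 7 do not contribute to this derivation.
So O(¬submit_voucher) follows.

Yes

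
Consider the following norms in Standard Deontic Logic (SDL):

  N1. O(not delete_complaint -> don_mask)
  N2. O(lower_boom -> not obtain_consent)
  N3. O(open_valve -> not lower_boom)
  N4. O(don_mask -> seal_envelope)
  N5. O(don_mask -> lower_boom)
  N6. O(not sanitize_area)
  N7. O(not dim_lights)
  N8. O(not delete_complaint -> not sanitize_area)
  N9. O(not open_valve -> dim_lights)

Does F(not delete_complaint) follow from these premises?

Premise 7 gives O(not dim_lights).
Premise 9 is O(not open_valve -> dim_lights); contrapositively O(not dim_lights -> open_valve). Since O(not dim_lights) holds, K gives O(open_valve).
Applying K to premise 3 (O(open_valve -> not lower_boom)) and O(open_valve) yields O(not lower_boom).
Premise 5 is O(don_mask -> lower_boom); contrapositively O(not lower_boom -> not don_mask). Since O(not lower_boom) holds, K gives O(not don_mask).
Premise 1, O(not delete_complaint -> don_mask), contraposes to O(not don_mask -> delete_complaint); with O(not don_mask) we get O(delete_complaint).
Premises 2, 4, 6, 8 do not contribute to this derivation.
So O(delete_complaint) holds, i.e. F(not delete_complaint). The claim follows.

Yes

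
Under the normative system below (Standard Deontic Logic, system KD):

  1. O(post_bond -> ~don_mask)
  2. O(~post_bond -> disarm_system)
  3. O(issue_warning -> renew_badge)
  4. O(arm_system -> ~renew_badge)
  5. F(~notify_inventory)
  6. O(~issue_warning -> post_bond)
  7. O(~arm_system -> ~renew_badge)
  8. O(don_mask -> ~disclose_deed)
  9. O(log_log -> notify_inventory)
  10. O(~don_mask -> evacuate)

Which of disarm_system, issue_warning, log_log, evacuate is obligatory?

Premises 7 and 4 cover both cases: O(~arm_system -> ~renew_badge) and O(arm_system -> ~renew_badge). Since ~arm_system ∨ arm_system is a tautology, O(~renew_badge) follows.
Premise 3 is O(issue_warning -> renew_badge); contrapositively O(~renew_badge -> ~issue_warning). Since O(~renew_badge) holds, K gives O(~issue_warning).
From O(~issue_warning) and premise 6, O(~issue_warning -> post_bond), we obtain O(post_bond).
Premise 1 is O(post_bond -> ~don_mask); since O(post_bond), deontic closure gives O(~don_mask).
From O(~don_mask) and premise 10, O(~don_mask -> evacuate), we obtain O(evacuate).
So O(evacuate) holds — evacuate is obligatory. None of the other listed options is made obligatory by any chain of premises.

evacuate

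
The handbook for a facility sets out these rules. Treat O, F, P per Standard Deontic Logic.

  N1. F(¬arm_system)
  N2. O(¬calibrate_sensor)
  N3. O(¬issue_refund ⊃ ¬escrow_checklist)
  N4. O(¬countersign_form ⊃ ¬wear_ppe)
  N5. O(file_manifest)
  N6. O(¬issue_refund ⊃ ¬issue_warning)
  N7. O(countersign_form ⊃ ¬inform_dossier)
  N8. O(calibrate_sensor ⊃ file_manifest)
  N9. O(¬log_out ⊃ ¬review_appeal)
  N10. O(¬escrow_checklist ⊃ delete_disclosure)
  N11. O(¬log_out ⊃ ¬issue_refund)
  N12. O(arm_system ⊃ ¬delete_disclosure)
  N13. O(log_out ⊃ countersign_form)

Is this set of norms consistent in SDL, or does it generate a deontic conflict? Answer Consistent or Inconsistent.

Premise 8 is O(calibrate_sensor ⊃ file_manifest); even if O(file_manifest) held, inferring O(calibrate_sensor) would be affirming the consequent — invalid.
So O(calibrate_sensor) is not derivable, and the apparent clash with O(¬calibrate_sensor) does not arise.
A world satisfying every obligation exists (e.g. arm_system=true, calibrate_sensor=false, countersign_form=true, delete_disclosure=false, escrow_checklist=true, file_manifest=true, inform_dossier=false, issue_refund=true, issue_warning=false, log_out=true, review_appeal=false, wear_ppe=false); no atom is both obligatory and forbidden, so the set is consistent.

Consistent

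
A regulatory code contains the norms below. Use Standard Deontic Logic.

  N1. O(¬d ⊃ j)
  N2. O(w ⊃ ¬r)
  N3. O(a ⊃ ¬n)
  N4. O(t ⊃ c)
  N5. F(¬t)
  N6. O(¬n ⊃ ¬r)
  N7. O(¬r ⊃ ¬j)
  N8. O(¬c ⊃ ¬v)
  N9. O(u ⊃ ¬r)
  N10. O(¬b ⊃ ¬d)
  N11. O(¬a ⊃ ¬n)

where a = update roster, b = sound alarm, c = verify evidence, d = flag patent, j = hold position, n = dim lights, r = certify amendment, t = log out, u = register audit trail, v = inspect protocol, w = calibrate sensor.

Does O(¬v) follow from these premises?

No

Premise 8 is O(¬c ⊃ ¬v), but O(¬c) is not derivable from the premises, so it does not yield O(¬v).
No other premise forces O(¬v). An ideal world satisfying every premise can still have ¬v false, so O(¬v) is not derivable.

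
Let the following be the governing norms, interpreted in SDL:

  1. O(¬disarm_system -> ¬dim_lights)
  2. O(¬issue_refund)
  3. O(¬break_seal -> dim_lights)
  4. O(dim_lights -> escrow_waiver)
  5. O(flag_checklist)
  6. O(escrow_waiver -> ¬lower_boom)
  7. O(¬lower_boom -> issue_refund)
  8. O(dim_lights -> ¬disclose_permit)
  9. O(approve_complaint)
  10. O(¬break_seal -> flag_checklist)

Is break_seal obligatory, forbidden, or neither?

Obligatory

Premise 2 gives O(¬issue_refund).
The contrapositive of premise 7 (O(¬lower_boom -> issue_refund)) is O(¬issue_refund -> lower_boom), and O(¬issue_refund) is already established, so O(lower_boom).
Premise 6, O(escrow_waiver -> ¬lower_boom), contraposes to O(lower_boom -> ¬escrow_waiver); with O(lower_boom) we get O(¬escrow_waiver).
The contrapositive of premise 4 (O(dim_lights -> escrow_waiver)) is O(¬escrow_waiver -> ¬dim_lights), and O(¬escrow_waiver) is already established, so O(¬dim_lights).
Premise 3 is O(¬break_seal -> dim_lights); contrapositively O(¬dim_lights -> break_seal). Since O(¬dim_lights) holds, K gives O(break_seal).
Premises 1, 5, 8, 9, 10 do not contribute to this derivation.
Hence break_seal is obligatory.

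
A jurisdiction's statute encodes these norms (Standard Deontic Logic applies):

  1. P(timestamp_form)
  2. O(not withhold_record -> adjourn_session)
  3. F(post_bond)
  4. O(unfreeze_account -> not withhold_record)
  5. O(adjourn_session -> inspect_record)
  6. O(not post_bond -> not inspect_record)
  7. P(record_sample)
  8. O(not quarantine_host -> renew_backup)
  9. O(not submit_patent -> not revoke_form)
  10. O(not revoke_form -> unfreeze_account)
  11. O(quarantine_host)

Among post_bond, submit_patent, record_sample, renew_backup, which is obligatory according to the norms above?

Premise 3, F(post_bond), is equivalent to O(not post_bond).
Premise 6 is O(not post_bond -> not inspect_record); since O(not post_bond), deontic closure gives O(not inspect_record).
Premise 5, O(adjourn_session -> inspect_record), contraposes to O(not inspect_record -> not adjourn_session); with O(not inspect_record) we get O(not adjourn_session).
Premise 2 is O(not withhold_record -> adjourn_session); contrapositively O(not adjourn_session -> withhold_record). Since O(not adjourn_session) holds, K gives O(withhold_record).
The contrapositive of premise 4 (O(unfreeze_account -> not withhold_record)) is O(withhold_record -> not unfreeze_account), and O(withhold_record) is already established, so O(not unfreeze_account).
Premise 10 is O(not revoke_form -> unfreeze_account); contrapositively O(not unfreeze_account -> revoke_form). Since O(not unfreeze_account) holds, K gives O(revoke_form).
The contrapositive of premise 9 (O(not submit_patent -> not revoke_form)) is O(revoke_form -> submit_patent), and O(revoke_form) is already established, so O(submit_patent).
So O(submit_patent) holds — submit_patent is obligatory. None of the other listed options is made obligatory by any chain of premises.

submit_patent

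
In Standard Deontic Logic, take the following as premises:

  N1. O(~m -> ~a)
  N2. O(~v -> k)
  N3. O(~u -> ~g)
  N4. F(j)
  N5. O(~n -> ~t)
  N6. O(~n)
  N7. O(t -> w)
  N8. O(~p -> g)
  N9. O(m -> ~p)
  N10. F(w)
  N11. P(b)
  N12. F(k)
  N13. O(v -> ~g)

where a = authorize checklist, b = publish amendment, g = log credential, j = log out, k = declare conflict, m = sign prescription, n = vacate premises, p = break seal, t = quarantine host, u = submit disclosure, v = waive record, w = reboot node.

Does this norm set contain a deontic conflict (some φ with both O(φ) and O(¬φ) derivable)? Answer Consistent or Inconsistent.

Consistent

Premise 7 is O(t -> w), but O(t) is not derivable from the premises, so it does not yield O(w).
So O(w) is not derivable, and the apparent clash with O(~w) does not arise.
A world satisfying every obligation exists (e.g. a=false, b=false, g=false, j=false, k=false, m=false, n=false, p=true, t=false, u=false, v=true, w=false); no atom is both obligatory and forbidden, so the set is consistent.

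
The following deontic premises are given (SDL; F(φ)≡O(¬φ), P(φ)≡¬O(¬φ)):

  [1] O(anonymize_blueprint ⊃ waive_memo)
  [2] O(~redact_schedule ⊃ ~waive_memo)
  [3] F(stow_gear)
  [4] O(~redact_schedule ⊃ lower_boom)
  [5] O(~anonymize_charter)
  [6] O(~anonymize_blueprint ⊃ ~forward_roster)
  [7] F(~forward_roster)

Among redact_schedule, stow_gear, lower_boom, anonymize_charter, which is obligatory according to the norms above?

redact_schedule

Premise 7, F(~forward_roster), is equivalent to O(forward_roster).
Premise 6, O(~anonymize_blueprint ⊃ ~forward_roster), contraposes to O(forward_roster ⊃ anonymize_blueprint); with O(forward_roster) we get O(anonymize_blueprint).
From O(anonymize_blueprint) and premise 1, O(anonymize_blueprint ⊃ waive_memo), we obtain O(waive_memo).
Premise 2 is O(~redact_schedule ⊃ ~waive_memo); contrapositively O(waive_memo ⊃ redact_schedule). Since O(waive_memo) holds, K gives O(redact_schedule).
So O(redact_schedule) holds — redact_schedule is obligatory. None of the other listed options is made obligatory by any chain of premises.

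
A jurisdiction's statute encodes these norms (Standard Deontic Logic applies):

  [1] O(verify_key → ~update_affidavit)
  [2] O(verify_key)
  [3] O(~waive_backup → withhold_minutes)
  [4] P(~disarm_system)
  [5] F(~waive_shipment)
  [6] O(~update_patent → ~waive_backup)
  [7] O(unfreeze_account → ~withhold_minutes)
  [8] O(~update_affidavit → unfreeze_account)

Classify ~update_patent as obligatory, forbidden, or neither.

Forbidden

From premise 2 we have O(verify_key).
With premise 1, O(verify_key → ~update_affidavit), the K-axiom yields O(~update_affidavit).
Applying K to premise 8 (O(~update_affidavit → unfreeze_account)) and O(~update_affidavit) yields O(unfreeze_account).
With premise 7, O(unfreeze_account → ~withhold_minutes), the K-axiom yields O(~withhold_minutes).
The contrapositive of premise 3 (O(~waive_backup → withhold_minutes)) is O(~withhold_minutes → waive_backup), and O(~withhold_minutes) is already established, so O(waive_backup).
Premise 6, O(~update_patent → ~waive_backup), contraposes to O(waive_backup → update_patent); with O(waive_backup) we get O(update_patent).
Premises 4, 5 do not contribute to this derivation.
Thus O(update_patent), which is F(~update_patent): ~update_patent is forbidden.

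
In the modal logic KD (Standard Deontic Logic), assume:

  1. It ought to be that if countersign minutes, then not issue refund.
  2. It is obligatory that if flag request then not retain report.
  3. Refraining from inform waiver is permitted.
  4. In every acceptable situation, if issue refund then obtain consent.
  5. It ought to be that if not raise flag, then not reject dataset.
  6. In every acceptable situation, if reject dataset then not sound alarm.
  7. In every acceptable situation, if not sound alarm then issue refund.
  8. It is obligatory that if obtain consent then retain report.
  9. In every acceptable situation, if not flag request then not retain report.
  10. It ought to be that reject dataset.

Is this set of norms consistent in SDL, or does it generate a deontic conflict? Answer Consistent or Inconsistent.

Inconsistent

By case analysis on flag_request: premise 2 gives O(flag_request → ¬retain_report) and premise 9 gives O(¬flag_request → ¬retain_report), so O(¬retain_report) either way.
Premise 8 is O(obtain_consent → retain_report); contrapositively O(¬retain_report → ¬obtain_consent). Since O(¬retain_report) holds, K gives O(¬obtain_consent).
Premise 4, O(issue_refund → obtain_consent), contraposes to O(¬obtain_consent → ¬issue_refund); with O(¬obtain_consent) we get O(¬issue_refund).
The contrapositive of premise 7 (O(¬sound_alarm → issue_refund)) is O(¬issue_refund → sound_alarm), and O(¬issue_refund) is already established, so O(sound_alarm).
Premise 6 is O(reject_dataset → ¬sound_alarm); contrapositively O(sound_alarm → ¬reject_dataset). Since O(sound_alarm) holds, K gives O(¬reject_dataset).
Yet premise 10 states O(reject_dataset).
We now have both O(¬reject_dataset) and O(reject_dataset) — reject_dataset is simultaneously obligatory and forbidden, violating the D-axiom.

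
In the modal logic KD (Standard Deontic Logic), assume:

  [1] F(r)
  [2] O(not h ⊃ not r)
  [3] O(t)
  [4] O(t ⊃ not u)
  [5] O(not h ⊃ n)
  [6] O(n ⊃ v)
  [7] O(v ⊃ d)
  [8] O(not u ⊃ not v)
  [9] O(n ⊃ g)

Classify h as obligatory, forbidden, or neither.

Obligatory

Premise 3 states O(t) outright.
From O(t) and premise 4, O(t ⊃ not u), we obtain O(not u).
With premise 8, O(not u ⊃ not v), the K-axiom yields O(not v).
The contrapositive of premise 6 (O(n ⊃ v)) is O(not v ⊃ not n), and O(not v) is already established, so O(not n).
The contrapositive of premise 5 (O(not h ⊃ n)) is O(not n ⊃ h), and O(not n) is already established, so O(h).
Premises 1, 2, 7, 9 do not contribute to this derivation.
Hence h is obligatory.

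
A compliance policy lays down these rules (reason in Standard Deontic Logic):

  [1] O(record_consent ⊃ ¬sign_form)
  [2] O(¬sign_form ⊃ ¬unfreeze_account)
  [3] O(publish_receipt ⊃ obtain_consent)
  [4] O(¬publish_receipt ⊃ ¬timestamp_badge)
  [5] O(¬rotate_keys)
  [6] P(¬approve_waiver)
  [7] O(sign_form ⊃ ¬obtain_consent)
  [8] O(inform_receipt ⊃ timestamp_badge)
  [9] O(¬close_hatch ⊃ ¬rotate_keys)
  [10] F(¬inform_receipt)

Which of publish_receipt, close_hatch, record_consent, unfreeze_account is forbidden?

unfreeze_account

Premise 10, F(¬inform_receipt), is equivalent to O(inform_receipt).
Applying K to premise 8 (O(inform_receipt ⊃ timestamp_badge)) and O(inform_receipt) yields O(timestamp_badge).
Premise 4 is O(¬publish_receipt ⊃ ¬timestamp_badge); contrapositively O(timestamp_badge ⊃ publish_receipt). Since O(timestamp_badge) holds, K gives O(publish_receipt).
Applying K to premise 3 (O(publish_receipt ⊃ obtain_consent)) and O(publish_receipt) yields O(obtain_consent).
Premise 7 is O(sign_form ⊃ ¬obtain_consent); contrapositively O(obtain_consent ⊃ ¬sign_form). Since O(obtain_consent) holds, K gives O(¬sign_form).
From O(¬sign_form) and premise 2, O(¬sign_form ⊃ ¬unfreeze_account), we obtain O(¬unfreeze_account).
So O(¬unfreeze_account) holds, i.e. unfreeze_account is forbidden. None of the other listed options is forbidden under the premises.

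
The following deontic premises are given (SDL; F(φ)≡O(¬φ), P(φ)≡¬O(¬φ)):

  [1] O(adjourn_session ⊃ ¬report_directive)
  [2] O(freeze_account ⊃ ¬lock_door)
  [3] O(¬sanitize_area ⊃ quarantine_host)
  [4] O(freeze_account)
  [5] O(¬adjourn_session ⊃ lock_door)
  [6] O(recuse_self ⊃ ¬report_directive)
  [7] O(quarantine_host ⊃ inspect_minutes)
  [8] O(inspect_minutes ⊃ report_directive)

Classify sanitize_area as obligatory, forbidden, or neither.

Premise 4 states O(freeze_account) outright.
Applying K to premise 2 (O(freeze_account ⊃ ¬lock_door)) and O(freeze_account) yields O(¬lock_door).
The contrapositive of premise 5 (O(¬adjourn_session ⊃ lock_door)) is O(¬lock_door ⊃ adjourn_session), and O(¬lock_door) is already established, so O(adjourn_session).
Applying K to premise 1 (O(adjourn_session ⊃ ¬report_directive)) and O(adjourn_session) yields O(¬report_directive).
Premise 8, O(inspect_minutes ⊃ report_directive), contraposes to O(¬report_directive ⊃ ¬inspect_minutes); with O(¬report_directive) we get O(¬inspect_minutes).
The contrapositive of premise 7 (O(quarantine_host ⊃ inspect_minutes)) is O(¬inspect_minutes ⊃ ¬quarantine_host), and O(¬inspect_minutes) is already established, so O(¬quarantine_host).
The contrapositive of premise 3 (O(¬sanitize_area ⊃ quarantine_host)) is O(¬quarantine_host ⊃ sanitize_area), and O(¬quarantine_host) is already established, so O(sanitize_area).
Premise 6 does not contribute to this derivation.
Hence sanitize_area is obligatory.

Obligatory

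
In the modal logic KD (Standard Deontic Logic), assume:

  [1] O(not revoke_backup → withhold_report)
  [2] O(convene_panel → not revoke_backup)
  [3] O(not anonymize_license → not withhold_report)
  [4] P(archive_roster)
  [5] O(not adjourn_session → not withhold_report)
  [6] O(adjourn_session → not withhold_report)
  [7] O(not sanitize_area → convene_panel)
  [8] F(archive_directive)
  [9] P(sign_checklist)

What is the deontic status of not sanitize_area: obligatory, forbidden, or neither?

Premises 5 and 6 are O(not adjourn_session → not withhold_report) and O(adjourn_session → not withhold_report); every ideal world satisfies not adjourn_session or adjourn_session, so in either case not withhold_report holds — hence O(not withhold_report).
The contrapositive of premise 1 (O(not revoke_backup → withhold_report)) is O(not withhold_report → revoke_backup), and O(not withhold_report) is already established, so O(revoke_backup).
Premise 2, O(convene_panel → not revoke_backup), contraposes to O(revoke_backup → not convene_panel); with O(revoke_backup) we get O(not convene_panel).
Premise 7 is O(not sanitize_area → convene_panel); contrapositively O(not convene_panel → sanitize_area). Since O(not convene_panel) holds, K gives O(sanitize_area).
Premises 3, 4, 8, 9 do not contribute to this derivation.
Thus O(sanitize_area), which is F(not sanitize_area): not sanitize_area is forbidden.

Forbidden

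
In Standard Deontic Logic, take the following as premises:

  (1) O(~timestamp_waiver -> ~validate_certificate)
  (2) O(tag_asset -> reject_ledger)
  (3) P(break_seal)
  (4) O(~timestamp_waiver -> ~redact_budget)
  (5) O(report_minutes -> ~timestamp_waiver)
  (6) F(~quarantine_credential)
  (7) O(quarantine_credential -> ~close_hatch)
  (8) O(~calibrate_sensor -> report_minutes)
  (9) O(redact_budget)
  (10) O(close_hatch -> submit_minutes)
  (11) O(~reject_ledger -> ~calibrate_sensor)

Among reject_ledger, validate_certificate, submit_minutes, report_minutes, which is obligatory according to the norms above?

Premise 9 states O(redact_budget) outright.
Premise 4, O(~timestamp_waiver -> ~redact_budget), contraposes to O(redact_budget -> timestamp_waiver); with O(redact_budget) we get O(timestamp_waiver).
Premise 5 is O(report_minutes -> ~timestamp_waiver); contrapositively O(timestamp_waiver -> ~report_minutes). Since O(timestamp_waiver) holds, K gives O(~report_minutes).
Premise 8 is O(~calibrate_sensor -> report_minutes); contrapositively O(~report_minutes -> calibrate_sensor). Since O(~report_minutes) holds, K gives O(calibrate_sensor).
Premise 11 is O(~reject_ledger -> ~calibrate_sensor); contrapositively O(calibrate_sensor -> reject_ledger). Since O(calibrate_sensor) holds, K gives O(reject_ledger).
So O(reject_ledger) holds — reject_ledger is obligatory. None of the other listed options is made obligatory by any chain of premises.

reject_ledger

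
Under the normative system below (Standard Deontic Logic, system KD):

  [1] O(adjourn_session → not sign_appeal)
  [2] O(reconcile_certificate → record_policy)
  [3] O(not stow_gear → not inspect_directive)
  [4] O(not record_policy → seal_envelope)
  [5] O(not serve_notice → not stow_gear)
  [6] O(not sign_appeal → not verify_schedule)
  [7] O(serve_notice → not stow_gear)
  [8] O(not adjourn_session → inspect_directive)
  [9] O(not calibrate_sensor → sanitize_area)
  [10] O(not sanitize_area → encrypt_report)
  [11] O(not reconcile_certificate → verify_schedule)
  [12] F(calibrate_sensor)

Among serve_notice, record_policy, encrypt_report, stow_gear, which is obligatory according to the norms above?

By case analysis on serve_notice: premise 7 gives O(serve_notice → not stow_gear) and premise 5 gives O(not serve_notice → not stow_gear), so O(not stow_gear) either way.
From O(not stow_gear) and premise 3, O(not stow_gear → not inspect_directive), we obtain O(not inspect_directive).
Premise 8, O(not adjourn_session → inspect_directive), contraposes to O(not inspect_directive → adjourn_session); with O(not inspect_directive) we get O(adjourn_session).
With premise 1, O(adjourn_session → not sign_appeal), the K-axiom yields O(not sign_appeal).
Applying K to premise 6 (O(not sign_appeal → not verify_schedule)) and O(not sign_appeal) yields O(not verify_schedule).
Premise 11 is O(not reconcile_certificate → verify_schedule); contrapositively O(not verify_schedule → reconcile_certificate). Since O(not verify_schedule) holds, K gives O(reconcile_certificate).
Premise 2 is O(reconcile_certificate → record_policy); since O(reconcile_certificate), deontic closure gives O(record_policy).
So O(record_policy) holds — record_policy is obligatory. None of the other listed options is made obligatory by any chain of premises.

record_policy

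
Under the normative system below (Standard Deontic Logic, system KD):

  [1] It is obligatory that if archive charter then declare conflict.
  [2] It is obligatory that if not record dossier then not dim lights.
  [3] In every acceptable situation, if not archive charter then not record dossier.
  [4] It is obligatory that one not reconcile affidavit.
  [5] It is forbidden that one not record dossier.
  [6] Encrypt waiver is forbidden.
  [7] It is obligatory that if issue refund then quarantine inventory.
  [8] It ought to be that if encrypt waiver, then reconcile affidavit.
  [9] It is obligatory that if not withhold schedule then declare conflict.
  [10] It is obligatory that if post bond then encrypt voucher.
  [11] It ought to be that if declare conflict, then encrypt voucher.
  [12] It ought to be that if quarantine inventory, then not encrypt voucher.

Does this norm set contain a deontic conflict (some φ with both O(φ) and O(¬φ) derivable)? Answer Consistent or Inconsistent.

Consistent

Premise 8 is O(encrypt_waiver → reconcile_affidavit), but O(encrypt_waiver) is not derivable from the premises, so it does not yield O(reconcile_affidavit).
So O(reconcile_affidavit) is not derivable, and the apparent clash with O(¬reconcile_affidavit) does not arise.
A world satisfying every obligation exists (e.g. archive_charter=true, declare_conflict=true, dim_lights=false, encrypt_voucher=true, encrypt_waiver=false, issue_refund=false, post_bond=false, quarantine_inventory=false, reconcile_affidavit=false, record_dossier=true, withhold_schedule=false); no atom is both obligatory and forbidden, so the set is consistent.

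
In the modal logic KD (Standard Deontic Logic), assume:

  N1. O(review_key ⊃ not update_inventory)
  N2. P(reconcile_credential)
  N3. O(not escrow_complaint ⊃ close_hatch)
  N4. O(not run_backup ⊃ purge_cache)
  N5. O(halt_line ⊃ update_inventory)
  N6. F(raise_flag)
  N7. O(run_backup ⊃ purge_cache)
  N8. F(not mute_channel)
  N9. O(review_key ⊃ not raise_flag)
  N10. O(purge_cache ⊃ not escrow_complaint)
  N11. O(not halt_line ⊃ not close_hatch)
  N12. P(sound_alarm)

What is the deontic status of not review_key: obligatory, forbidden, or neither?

Premises 7 and 4 are O(run_backup ⊃ purge_cache) and O(not run_backup ⊃ purge_cache); every ideal world satisfies run_backup or not run_backup, so in either case purge_cache holds — hence O(purge_cache).
With premise 10, O(purge_cache ⊃ not escrow_complaint), the K-axiom yields O(not escrow_complaint).
With premise 3, O(not escrow_complaint ⊃ close_hatch), the K-axiom yields O(close_hatch).
Premise 11 is O(not halt_line ⊃ not close_hatch); contrapositively O(close_hatch ⊃ halt_line). Since O(close_hatch) holds, K gives O(halt_line).
Premise 5 is O(halt_line ⊃ update_inventory); since O(halt_line), deontic closure gives O(update_inventory).
Premise 1, O(review_key ⊃ not update_inventory), contraposes to O(update_inventory ⊃ not review_key); with O(update_inventory) we get O(not review_key).
Premises 2, 6, 8, 9, 12 do not contribute to this derivation.
Hence not review_key is obligatory.

Obligatory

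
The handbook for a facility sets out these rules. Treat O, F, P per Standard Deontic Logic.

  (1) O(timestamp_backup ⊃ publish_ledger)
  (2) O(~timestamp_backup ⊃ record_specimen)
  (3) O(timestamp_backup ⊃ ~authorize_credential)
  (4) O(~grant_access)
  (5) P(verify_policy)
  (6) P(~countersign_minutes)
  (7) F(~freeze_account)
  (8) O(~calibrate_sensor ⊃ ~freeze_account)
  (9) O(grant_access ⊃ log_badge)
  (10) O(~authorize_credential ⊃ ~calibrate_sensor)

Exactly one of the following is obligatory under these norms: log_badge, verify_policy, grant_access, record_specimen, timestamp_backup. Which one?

Premise 7, F(~freeze_account), is equivalent to O(freeze_account).
The contrapositive of premise 8 (O(~calibrate_sensor ⊃ ~freeze_account)) is O(freeze_account ⊃ calibrate_sensor), and O(freeze_account) is already established, so O(calibrate_sensor).
Premise 10 is O(~authorize_credential ⊃ ~calibrate_sensor); contrapositively O(calibrate_sensor ⊃ authorize_credential). Since O(calibrate_sensor) holds, K gives O(authorize_credential).
Premise 3 is O(timestamp_backup ⊃ ~authorize_credential); contrapositively O(authorize_credential ⊃ ~timestamp_backup). Since O(authorize_credential) holds, K gives O(~timestamp_backup).
From O(~timestamp_backup) and premise 2, O(~timestamp_backup ⊃ record_specimen), we obtain O(record_specimen).
So O(record_specimen) holds — record_specimen is obligatory. None of the other listed options is made obligatory by any chain of premises.

record_specimen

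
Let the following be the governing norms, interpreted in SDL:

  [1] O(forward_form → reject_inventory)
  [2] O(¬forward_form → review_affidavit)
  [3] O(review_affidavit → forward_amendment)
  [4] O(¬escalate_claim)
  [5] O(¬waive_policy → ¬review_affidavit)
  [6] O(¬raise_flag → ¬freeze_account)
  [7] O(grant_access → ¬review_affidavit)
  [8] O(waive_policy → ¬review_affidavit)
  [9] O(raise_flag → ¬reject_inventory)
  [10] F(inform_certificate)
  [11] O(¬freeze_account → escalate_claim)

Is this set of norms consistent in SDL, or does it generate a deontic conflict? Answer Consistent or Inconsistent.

Inconsistent

By case analysis on ¬waive_policy: premise 5 gives O(¬waive_policy → ¬review_affidavit) and premise 8 gives O(waive_policy → ¬review_affidavit), so O(¬review_affidavit) either way.
Premise 2, O(¬forward_form → review_affidavit), contraposes to O(¬review_affidavit → forward_form); with O(¬review_affidavit) we get O(forward_form).
Applying K to premise 1 (O(forward_form → reject_inventory)) and O(forward_form) yields O(reject_inventory).
The contrapositive of premise 9 (O(raise_flag → ¬reject_inventory)) is O(reject_inventory → ¬raise_flag), and O(reject_inventory) is already established, so O(¬raise_flag).
From O(¬raise_flag) and premise 6, O(¬raise_flag → ¬freeze_account), we obtain O(¬freeze_account).
With premise 11, O(¬freeze_account → escalate_claim), the K-axiom yields O(escalate_claim).
However, premise 4 gives O(¬escalate_claim).
We now have both O(escalate_claim) and O(¬escalate_claim) — escalate_claim is simultaneously obligatory and forbidden, violating the D-axiom.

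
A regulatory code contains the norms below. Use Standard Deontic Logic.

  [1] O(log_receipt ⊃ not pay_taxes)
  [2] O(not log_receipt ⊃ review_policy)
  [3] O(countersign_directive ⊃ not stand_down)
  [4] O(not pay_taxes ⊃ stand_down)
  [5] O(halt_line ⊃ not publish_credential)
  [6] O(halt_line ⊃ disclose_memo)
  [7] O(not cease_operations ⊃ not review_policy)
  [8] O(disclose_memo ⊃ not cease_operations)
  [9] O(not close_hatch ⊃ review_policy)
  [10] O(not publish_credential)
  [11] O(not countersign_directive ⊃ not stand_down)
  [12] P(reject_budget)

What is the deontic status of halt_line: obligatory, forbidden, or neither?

Premises 3 and 11 cover both cases: O(countersign_directive ⊃ not stand_down) and O(not countersign_directive ⊃ not stand_down). Since countersign_directive ∨ not countersign_directive is a tautology, O(not stand_down) follows.
Premise 4, O(not pay_taxes ⊃ stand_down), contraposes to O(not stand_down ⊃ pay_taxes); with O(not stand_down) we get O(pay_taxes).
Premise 1 is O(log_receipt ⊃ not pay_taxes); contrapositively O(pay_taxes ⊃ not log_receipt). Since O(pay_taxes) holds, K gives O(not log_receipt).
With premise 2, O(not log_receipt ⊃ review_policy), the K-axiom yields O(review_policy).
Premise 7, O(not cease_operations ⊃ not review_policy), contraposes to O(review_policy ⊃ cease_operations); with O(review_policy) we get O(cease_operations).
Premise 8, O(disclose_memo ⊃ not cease_operations), contraposes to O(cease_operations ⊃ not disclose_memo); with O(cease_operations) we get O(not disclose_memo).
The contrapositive of premise 6 (O(halt_line ⊃ disclose_memo)) is O(not disclose_memo ⊃ not halt_line), and O(not disclose_memo) is already established, so O(not halt_line).
Premises 5, 9, 10, 12 do not contribute to this derivation.
Thus O(not halt_line), which is F(halt_line): halt_line is forbidden.

Forbidden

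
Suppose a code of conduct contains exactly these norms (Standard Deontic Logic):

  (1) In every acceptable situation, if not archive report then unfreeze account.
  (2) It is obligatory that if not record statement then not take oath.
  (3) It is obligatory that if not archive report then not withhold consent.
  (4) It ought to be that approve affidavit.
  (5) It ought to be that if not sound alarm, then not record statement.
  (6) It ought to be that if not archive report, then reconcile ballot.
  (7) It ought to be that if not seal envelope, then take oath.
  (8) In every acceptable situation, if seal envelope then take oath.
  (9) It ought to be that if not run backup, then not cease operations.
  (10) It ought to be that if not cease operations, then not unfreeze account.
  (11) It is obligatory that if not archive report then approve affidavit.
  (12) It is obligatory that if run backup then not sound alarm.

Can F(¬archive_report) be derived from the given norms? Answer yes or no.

Yes

Premises 8 and 7 are O(seal_envelope → take_oath) and O(¬seal_envelope → take_oath); every ideal world satisfies seal_envelope or ¬seal_envelope, so in either case take_oath holds — hence O(take_oath).
Premise 2, O(¬record_statement → ¬take_oath), contraposes to O(take_oath → record_statement); with O(take_oath) we get O(record_statement).
Premise 5 is O(¬sound_alarm → ¬record_statement); contrapositively O(record_statement → sound_alarm). Since O(record_statement) holds, K gives O(sound_alarm).
The contrapositive of premise 12 (O(run_backup → ¬sound_alarm)) is O(sound_alarm → ¬run_backup), and O(sound_alarm) is already established, so O(¬run_backup).
Applying K to premise 9 (O(¬run_backup → ¬cease_operations)) and O(¬run_backup) yields O(¬cease_operations).
Premise 10 is O(¬cease_operations → ¬unfreeze_account); since O(¬cease_operations), deontic closure gives O(¬unfreeze_account).
Premise 1, O(¬archive_report → unfreeze_account), contraposes to O(¬unfreeze_account → archive_report); with O(¬unfreeze_account) we get O(archive_report).
Premises 3, 4, 6, 11 do not contribute to this derivation.
So O(archive_report) holds, i.e. F(¬archive_report). The claim follows.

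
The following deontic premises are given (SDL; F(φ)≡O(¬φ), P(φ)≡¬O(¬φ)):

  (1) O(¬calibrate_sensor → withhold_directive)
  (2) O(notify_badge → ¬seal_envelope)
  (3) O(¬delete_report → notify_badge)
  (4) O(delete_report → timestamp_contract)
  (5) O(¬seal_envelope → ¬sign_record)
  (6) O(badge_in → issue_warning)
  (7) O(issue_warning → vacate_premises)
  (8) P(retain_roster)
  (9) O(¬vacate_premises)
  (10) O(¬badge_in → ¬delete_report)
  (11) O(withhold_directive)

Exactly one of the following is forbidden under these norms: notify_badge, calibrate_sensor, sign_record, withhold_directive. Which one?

From premise 9 we have O(¬vacate_premises).
The contrapositive of premise 7 (O(issue_warning → vacate_premises)) is O(¬vacate_premises → ¬issue_warning), and O(¬vacate_premises) is already established, so O(¬issue_warning).
Premise 6 is O(badge_in → issue_warning); contrapositively O(¬issue_warning → ¬badge_in). Since O(¬issue_warning) holds, K gives O(¬badge_in).
Premise 10 is O(¬badge_in → ¬delete_report); since O(¬badge_in), deontic closure gives O(¬delete_report).
Premise 3 is O(¬delete_report → notify_badge); since O(¬delete_report), deontic closure gives O(notify_badge).
Premise 2 is O(notify_badge → ¬seal_envelope); since O(notify_badge), deontic closure gives O(¬seal_envelope).
From O(¬seal_envelope) and premise 5, O(¬seal_envelope → ¬sign_record), we obtain O(¬sign_record).
So O(¬sign_record) holds, i.e. sign_record is forbidden. None of the other listed options is forbidden under the premises.

sign_record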